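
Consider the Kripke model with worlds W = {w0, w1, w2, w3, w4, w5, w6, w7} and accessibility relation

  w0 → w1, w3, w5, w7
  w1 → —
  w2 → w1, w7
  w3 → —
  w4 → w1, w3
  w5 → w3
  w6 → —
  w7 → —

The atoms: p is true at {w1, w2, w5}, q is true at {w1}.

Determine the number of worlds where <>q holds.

w0: successors {w1, w3, w5, w7}; q there: w1:T, w3:F, w5:F, w7:F. ✓
w1: no successors, so <>q fails. ✗
w2: successors {w1, w7}; q there: w1:T, w7:F. ✓
w3: no successors, so <>q fails. ✗
w4: successors {w1, w3}; q there: w1:T, w3:F. ✓
w5: successors {w3}; q there: w3:F. ✗
w6: no successors, so <>q fails. ✗
w7: no successors, so <>q fails. ✗
Satisfying worlds: {w0, w2, w4}.

3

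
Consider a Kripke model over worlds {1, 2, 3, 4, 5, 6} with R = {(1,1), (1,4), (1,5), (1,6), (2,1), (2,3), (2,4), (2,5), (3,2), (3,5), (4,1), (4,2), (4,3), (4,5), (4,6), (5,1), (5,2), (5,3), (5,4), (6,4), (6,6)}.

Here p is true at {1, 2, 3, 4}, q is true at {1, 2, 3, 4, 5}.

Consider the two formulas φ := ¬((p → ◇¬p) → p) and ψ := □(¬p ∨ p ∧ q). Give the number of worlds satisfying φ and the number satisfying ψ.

2 and 6

For ¬((p → ◇¬p) → p):
1: (p → ◇¬p) → p is T. ✗
2: (p → ◇¬p) → p is T. ✗
3: (p → ◇¬p) → p is T. ✗
4: (p → ◇¬p) → p is T. ✗
5: (p → ◇¬p) → p is F. ✓
6: (p → ◇¬p) → p is F. ✓
— 2 worlds.
For □(¬p ∨ p ∧ q):
1: successors {1, 4, 5, 6}; ¬p ∨ p ∧ q there: 1:T, 4:T, 5:T, 6:T. ✓
2: successors {1, 3, 4, 5}; ¬p ∨ p ∧ q there: 1:T, 3:T, 4:T, 5:T. ✓
3: successors {2, 5}; ¬p ∨ p ∧ q there: 2:T, 5:T. ✓
4: successors {1, 2, 3, 5, 6}; ¬p ∨ p ∧ q there: 1:T, 2:T, 3:T, 5:T, 6:T. ✓
5: successors {1, 2, 3, 4}; ¬p ∨ p ∧ q there: 1:T, 2:T, 3:T, 4:T. ✓
6: successors {4, 6}; ¬p ∨ p ∧ q there: 4:T, 6:T. ✓
— 6 worlds.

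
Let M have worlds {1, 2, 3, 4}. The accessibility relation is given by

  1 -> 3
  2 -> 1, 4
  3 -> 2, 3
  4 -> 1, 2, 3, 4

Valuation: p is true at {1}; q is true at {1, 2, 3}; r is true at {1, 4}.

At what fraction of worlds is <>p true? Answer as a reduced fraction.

1: successors {3}; p there: 3:F. ✗
2: successors {1, 4}; p there: 1:T, 4:F. ✓
3: successors {2, 3}; p there: 2:F, 3:F. ✗
4: successors {1, 2, 3, 4}; p there: 1:T, 2:F, 3:F, 4:F. ✓
That's 2 of 4 worlds, so 2/4 = 1/2.

1/2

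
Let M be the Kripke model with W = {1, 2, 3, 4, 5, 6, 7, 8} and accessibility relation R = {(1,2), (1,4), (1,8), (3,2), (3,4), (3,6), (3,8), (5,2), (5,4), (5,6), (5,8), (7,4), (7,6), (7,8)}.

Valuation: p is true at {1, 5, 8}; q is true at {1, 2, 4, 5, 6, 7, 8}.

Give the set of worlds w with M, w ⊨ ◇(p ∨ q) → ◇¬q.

{2, 4, 6, 8}

1: ◇(p ∨ q) is T, ◇¬q is F. ✗
2: ◇(p ∨ q) is F, ◇¬q is F. ✓
3: ◇(p ∨ q) is T, ◇¬q is F. ✗
4: ◇(p ∨ q) is F, ◇¬q is F. ✓
5: ◇(p ∨ q) is T, ◇¬q is F. ✗
6: ◇(p ∨ q) is F, ◇¬q is F. ✓
7: ◇(p ∨ q) is T, ◇¬q is F. ✗
8: ◇(p ∨ q) is F, ◇¬q is F. ✓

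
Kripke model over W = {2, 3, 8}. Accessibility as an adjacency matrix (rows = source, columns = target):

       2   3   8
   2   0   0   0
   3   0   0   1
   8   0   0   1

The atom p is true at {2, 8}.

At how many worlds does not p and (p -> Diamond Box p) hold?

2: not p is F, p -> Diamond Box p is F. ✗
3: not p is T, p -> Diamond Box p is T. ✓
8: not p is F, p -> Diamond Box p is T. ✗
Satisfying worlds: {3}.

1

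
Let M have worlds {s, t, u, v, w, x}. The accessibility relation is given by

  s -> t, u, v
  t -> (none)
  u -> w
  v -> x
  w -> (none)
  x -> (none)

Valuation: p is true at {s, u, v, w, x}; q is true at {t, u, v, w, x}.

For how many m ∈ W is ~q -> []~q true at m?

s: ~q is T, []~q is F. ✗
t: ~q is F, []~q is T. ✓
u: ~q is F, []~q is F. ✓
v: ~q is F, []~q is F. ✓
w: ~q is F, []~q is T. ✓
x: ~q is F, []~q is T. ✓
Satisfying worlds: {t, u, v, w, x}.

5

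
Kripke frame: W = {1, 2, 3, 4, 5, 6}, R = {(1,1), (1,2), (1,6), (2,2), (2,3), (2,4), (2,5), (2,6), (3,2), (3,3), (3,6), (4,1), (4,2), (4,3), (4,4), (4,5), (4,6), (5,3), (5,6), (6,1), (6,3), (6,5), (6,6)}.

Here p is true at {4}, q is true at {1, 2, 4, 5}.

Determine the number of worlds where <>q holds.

5

1: successors {1, 2, 6}; q there: 1:T, 2:T, 6:F. ✓
2: successors {2, 3, 4, 5, 6}; q there: 2:T, 3:F, 4:T, 5:T, 6:F. ✓
3: successors {2, 3, 6}; q there: 2:T, 3:F, 6:F. ✓
4: successors {1, 2, 3, 4, 5, 6}; q there: 1:T, 2:T, 3:F, 4:T, 5:T, 6:F. ✓
5: successors {3, 6}; q there: 3:F, 6:F. ✗
6: successors {1, 3, 5, 6}; q there: 1:T, 3:F, 5:T, 6:F. ✓
Satisfying worlds: {1, 2, 3, 4, 6}.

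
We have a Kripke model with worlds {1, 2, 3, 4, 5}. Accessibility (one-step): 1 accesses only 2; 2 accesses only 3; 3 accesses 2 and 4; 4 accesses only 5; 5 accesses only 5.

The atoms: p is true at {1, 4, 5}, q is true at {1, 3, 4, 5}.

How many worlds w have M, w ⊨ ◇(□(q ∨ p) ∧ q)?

1: successors {2}; □(q ∨ p) ∧ q there: 2:F. ✗
2: successors {3}; □(q ∨ p) ∧ q there: 3:F. ✗
3: successors {2, 4}; □(q ∨ p) ∧ q there: 2:F, 4:T. ✓
4: successors {5}; □(q ∨ p) ∧ q there: 5:T. ✓
5: successors {5}; □(q ∨ p) ∧ q there: 5:T. ✓
Satisfying worlds: {3, 4, 5}.

3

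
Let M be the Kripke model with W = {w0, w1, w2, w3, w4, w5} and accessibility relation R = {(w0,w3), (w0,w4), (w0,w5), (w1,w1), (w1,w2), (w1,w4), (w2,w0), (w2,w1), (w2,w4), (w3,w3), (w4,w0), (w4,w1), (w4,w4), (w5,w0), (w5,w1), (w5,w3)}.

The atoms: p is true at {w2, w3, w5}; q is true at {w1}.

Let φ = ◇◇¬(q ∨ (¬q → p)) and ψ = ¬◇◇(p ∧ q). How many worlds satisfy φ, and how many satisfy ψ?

For ◇◇¬(q ∨ (¬q → p)):
w0: successors {w3, w4, w5}; ◇¬(q ∨ (¬q → p)) there: w3:F, w4:T, w5:T. ✓
w1: successors {w1, w2, w4}; ◇¬(q ∨ (¬q → p)) there: w1:T, w2:T, w4:T. ✓
w2: successors {w0, w1, w4}; ◇¬(q ∨ (¬q → p)) there: w0:T, w1:T, w4:T. ✓
w3: successors {w3}; ◇¬(q ∨ (¬q → p)) there: w3:F. ✗
w4: successors {w0, w1, w4}; ◇¬(q ∨ (¬q → p)) there: w0:T, w1:T, w4:T. ✓
w5: successors {w0, w1, w3}; ◇¬(q ∨ (¬q → p)) there: w0:T, w1:T, w3:F. ✓
— 5 worlds.
For ¬◇◇(p ∧ q):
w0: ◇◇(p ∧ q) is F. ✓
w1: ◇◇(p ∧ q) is F. ✓
w2: ◇◇(p ∧ q) is F. ✓
w3: ◇◇(p ∧ q) is F. ✓
w4: ◇◇(p ∧ q) is F. ✓
w5: ◇◇(p ∧ q) is F. ✓
— 6 worlds.

5 and 6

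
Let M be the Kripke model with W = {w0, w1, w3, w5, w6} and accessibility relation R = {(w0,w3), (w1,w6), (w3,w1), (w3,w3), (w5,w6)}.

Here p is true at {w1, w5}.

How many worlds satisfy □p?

1

w0: successors {w3}; p there: w3:F. ✗
w1: successors {w6}; p there: w6:F. ✗
w3: successors {w1, w3}; p there: w1:T, w3:F. ✗
w5: successors {w6}; p there: w6:F. ✗
w6: no successors, so □p holds vacuously. ✓
Satisfying worlds: {w6}.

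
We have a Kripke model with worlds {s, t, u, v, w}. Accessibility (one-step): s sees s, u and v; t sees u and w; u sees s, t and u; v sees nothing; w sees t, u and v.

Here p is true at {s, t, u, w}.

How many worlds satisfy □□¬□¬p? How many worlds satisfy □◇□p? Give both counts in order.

2 and 3

For □□¬□¬p:
s: successors {s, u, v}; □¬□¬p there: s:F, u:T, v:T. ✗
t: successors {u, w}; □¬□¬p there: u:T, w:F. ✗
u: successors {s, t, u}; □¬□¬p there: s:F, t:T, u:T. ✗
v: no successors, so □□¬□¬p holds vacuously. ✓
w: successors {t, u, v}; □¬□¬p there: t:T, u:T, v:T. ✓
— 2 worlds.
For □◇□p:
s: successors {s, u, v}; ◇□p there: s:T, u:T, v:F. ✗
t: successors {u, w}; ◇□p there: u:T, w:T. ✓
u: successors {s, t, u}; ◇□p there: s:T, t:T, u:T. ✓
v: no successors, so □◇□p holds vacuously. ✓
w: successors {t, u, v}; ◇□p there: t:T, u:T, v:F. ✗
— 3 worlds.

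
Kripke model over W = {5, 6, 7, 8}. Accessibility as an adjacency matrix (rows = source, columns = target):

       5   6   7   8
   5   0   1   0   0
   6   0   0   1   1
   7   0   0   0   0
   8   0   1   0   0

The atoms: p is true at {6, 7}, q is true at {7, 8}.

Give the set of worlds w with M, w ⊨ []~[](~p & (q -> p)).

{5, 7, 8}

5: successors {6}; ~[](~p & (q -> p)) there: 6:T. ✓
6: successors {7, 8}; ~[](~p & (q -> p)) there: 7:F, 8:T. ✗
7: no successors, so []~[](~p & (q -> p)) holds vacuously. ✓
8: successors {6}; ~[](~p & (q -> p)) there: 6:T. ✓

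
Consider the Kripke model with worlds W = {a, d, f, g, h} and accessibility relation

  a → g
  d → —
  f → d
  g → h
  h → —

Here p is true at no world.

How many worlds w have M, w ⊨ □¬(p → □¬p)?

a: successors {g}; ¬(p → □¬p) there: g:F. ✗
d: no successors, so □¬(p → □¬p) holds vacuously. ✓
f: successors {d}; ¬(p → □¬p) there: d:F. ✗
g: successors {h}; ¬(p → □¬p) there: h:F. ✗
h: no successors, so □¬(p → □¬p) holds vacuously. ✓
Satisfying worlds: {d, h}.

2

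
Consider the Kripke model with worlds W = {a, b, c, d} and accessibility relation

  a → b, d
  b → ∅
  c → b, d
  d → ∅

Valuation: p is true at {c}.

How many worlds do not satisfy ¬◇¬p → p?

2

a: ¬◇¬p is F, p is F. ✓
b: ¬◇¬p is T, p is F. ✗
c: ¬◇¬p is F, p is T. ✓
d: ¬◇¬p is T, p is F. ✗
Satisfying worlds: {a, c}.
So ¬◇¬p → p fails at the other 2 worlds.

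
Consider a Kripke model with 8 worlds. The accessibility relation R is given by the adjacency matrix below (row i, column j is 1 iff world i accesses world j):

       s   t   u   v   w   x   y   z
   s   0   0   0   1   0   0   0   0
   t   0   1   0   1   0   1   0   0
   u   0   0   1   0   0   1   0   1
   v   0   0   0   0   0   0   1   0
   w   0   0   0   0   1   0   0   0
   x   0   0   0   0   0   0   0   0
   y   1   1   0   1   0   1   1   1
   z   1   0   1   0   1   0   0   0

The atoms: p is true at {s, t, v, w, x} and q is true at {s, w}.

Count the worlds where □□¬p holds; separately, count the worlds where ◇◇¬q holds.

2 and 6

For □□¬p:
s: successors {v}; □¬p there: v:T. ✓
t: successors {t, v, x}; □¬p there: t:F, v:T, x:T. ✗
u: successors {u, x, z}; □¬p there: u:F, x:T, z:F. ✗
v: successors {y}; □¬p there: y:F. ✗
w: successors {w}; □¬p there: w:F. ✗
x: no successors, so □□¬p holds vacuously. ✓
y: successors {s, t, v, x, y, z}; □¬p there: s:F, t:F, v:T, x:T, y:F, z:F. ✗
z: successors {s, u, w}; □¬p there: s:F, u:F, w:F. ✗
— 2 worlds.
For ◇◇¬q:
s: successors {v}; ◇¬q there: v:T. ✓
t: successors {t, v, x}; ◇¬q there: t:T, v:T, x:F. ✓
u: successors {u, x, z}; ◇¬q there: u:T, x:F, z:T. ✓
v: successors {y}; ◇¬q there: y:T. ✓
w: successors {w}; ◇¬q there: w:F. ✗
x: no successors, so ◇◇¬q fails. ✗
y: successors {s, t, v, x, y, z}; ◇¬q there: s:T, t:T, v:T, x:F, y:T, z:T. ✓
z: successors {s, u, w}; ◇¬q there: s:T, u:T, w:F. ✓
— 6 worlds.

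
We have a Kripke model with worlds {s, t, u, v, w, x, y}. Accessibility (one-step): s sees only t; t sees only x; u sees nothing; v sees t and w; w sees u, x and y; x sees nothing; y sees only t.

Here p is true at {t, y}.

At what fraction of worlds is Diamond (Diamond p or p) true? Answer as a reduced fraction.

4/7

s: successors {t}; Diamond p or p there: t:T. ✓
t: successors {x}; Diamond p or p there: x:F. ✗
u: no successors, so Diamond (Diamond p or p) fails. ✗
v: successors {t, w}; Diamond p or p there: t:T, w:T. ✓
w: successors {u, x, y}; Diamond p or p there: u:F, x:F, y:T. ✓
x: no successors, so Diamond (Diamond p or p) fails. ✗
y: successors {t}; Diamond p or p there: t:T. ✓
That's 4 of 7 worlds, so 4/7.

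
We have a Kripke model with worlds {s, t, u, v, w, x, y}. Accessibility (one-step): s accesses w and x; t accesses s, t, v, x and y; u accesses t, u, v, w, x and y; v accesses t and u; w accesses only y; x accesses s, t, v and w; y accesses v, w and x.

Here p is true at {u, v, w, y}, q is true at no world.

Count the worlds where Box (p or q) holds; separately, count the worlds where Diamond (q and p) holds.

1 and 0

For Box (p or q):
s: successors {w, x}; p or q there: w:T, x:F. ✗
t: successors {s, t, v, x, y}; p or q there: s:F, t:F, v:T, x:F, y:T. ✗
u: successors {t, u, v, w, x, y}; p or q there: t:F, u:T, v:T, w:T, x:F, y:T. ✗
v: successors {t, u}; p or q there: t:F, u:T. ✗
w: successors {y}; p or q there: y:T. ✓
x: successors {s, t, v, w}; p or q there: s:F, t:F, v:T, w:T. ✗
y: successors {v, w, x}; p or q there: v:T, w:T, x:F. ✗
— 1 world.
For Diamond (q and p):
s: successors {w, x}; q and p there: w:F, x:F. ✗
t: successors {s, t, v, x, y}; q and p there: s:F, t:F, v:F, x:F, y:F. ✗
u: successors {t, u, v, w, x, y}; q and p there: t:F, u:F, v:F, w:F, x:F, y:F. ✗
v: successors {t, u}; q and p there: t:F, u:F. ✗
w: successors {y}; q and p there: y:F. ✗
x: successors {s, t, v, w}; q and p there: s:F, t:F, v:F, w:F. ✗
y: successors {v, w, x}; q and p there: v:F, w:F, x:F. ✗
— 0 worlds.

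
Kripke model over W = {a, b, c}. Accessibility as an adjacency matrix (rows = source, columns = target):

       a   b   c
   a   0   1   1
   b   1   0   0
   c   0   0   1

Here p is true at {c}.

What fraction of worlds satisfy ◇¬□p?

a: successors {b, c}; ¬□p there: b:T, c:F. ✓
b: successors {a}; ¬□p there: a:T. ✓
c: successors {c}; ¬□p there: c:F. ✗
That's 2 of 3 worlds, so 2/3.

2/3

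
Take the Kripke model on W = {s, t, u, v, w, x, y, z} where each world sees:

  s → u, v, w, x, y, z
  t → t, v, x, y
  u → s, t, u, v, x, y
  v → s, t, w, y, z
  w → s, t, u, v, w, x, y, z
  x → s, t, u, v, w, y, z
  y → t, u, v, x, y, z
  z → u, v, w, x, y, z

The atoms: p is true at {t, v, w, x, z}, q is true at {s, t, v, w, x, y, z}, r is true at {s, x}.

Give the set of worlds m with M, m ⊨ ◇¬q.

s: successors {u, v, w, x, y, z}; ¬q there: u:T, v:F, w:F, x:F, y:F, z:F. ✓
t: successors {t, v, x, y}; ¬q there: t:F, v:F, x:F, y:F. ✗
u: successors {s, t, u, v, x, y}; ¬q there: s:F, t:F, u:T, v:F, x:F, y:F. ✓
v: successors {s, t, w, y, z}; ¬q there: s:F, t:F, w:F, y:F, z:F. ✗
w: successors {s, t, u, v, w, x, y, z}; ¬q there: s:F, t:F, u:T, v:F, w:F, x:F, y:F, z:F. ✓
x: successors {s, t, u, v, w, y, z}; ¬q there: s:F, t:F, u:T, v:F, w:F, y:F, z:F. ✓
y: successors {t, u, v, x, y, z}; ¬q there: t:F, u:T, v:F, x:F, y:F, z:F. ✓
z: successors {u, v, w, x, y, z}; ¬q there: u:T, v:F, w:F, x:F, y:F, z:F. ✓

{s, u, w, x, y, z}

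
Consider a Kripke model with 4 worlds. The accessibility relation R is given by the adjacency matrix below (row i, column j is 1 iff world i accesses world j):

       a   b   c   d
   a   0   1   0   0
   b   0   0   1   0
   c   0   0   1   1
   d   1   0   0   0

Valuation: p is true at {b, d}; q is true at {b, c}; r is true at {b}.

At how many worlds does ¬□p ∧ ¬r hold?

a: ¬□p is F, ¬r is T. ✗
b: ¬□p is T, ¬r is F. ✗
c: ¬□p is T, ¬r is T. ✓
d: ¬□p is T, ¬r is T. ✓
Satisfying worlds: {c, d}.

2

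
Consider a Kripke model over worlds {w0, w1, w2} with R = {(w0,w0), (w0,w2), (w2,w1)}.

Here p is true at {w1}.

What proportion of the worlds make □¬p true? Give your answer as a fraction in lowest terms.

w0: successors {w0, w2}; ¬p there: w0:T, w2:T. ✓
w1: no successors, so □¬p holds vacuously. ✓
w2: successors {w1}; ¬p there: w1:F. ✗
That's 2 of 3 worlds, so 2/3.

2/3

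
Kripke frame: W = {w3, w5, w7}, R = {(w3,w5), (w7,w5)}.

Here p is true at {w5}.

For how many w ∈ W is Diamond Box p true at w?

w3: successors {w5}; Box p there: w5:T. ✓
w5: no successors, so Diamond Box p fails. ✗
w7: successors {w5}; Box p there: w5:T. ✓
Satisfying worlds: {w3, w7}.

2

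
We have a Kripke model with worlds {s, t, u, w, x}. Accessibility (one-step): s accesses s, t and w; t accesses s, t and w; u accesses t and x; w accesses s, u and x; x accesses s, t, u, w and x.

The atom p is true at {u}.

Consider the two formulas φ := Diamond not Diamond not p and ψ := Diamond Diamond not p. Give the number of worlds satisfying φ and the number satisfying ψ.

For Diamond not Diamond not p:
s: successors {s, t, w}; not Diamond not p there: s:F, t:F, w:F. ✗
t: successors {s, t, w}; not Diamond not p there: s:F, t:F, w:F. ✗
u: successors {t, x}; not Diamond not p there: t:F, x:F. ✗
w: successors {s, u, x}; not Diamond not p there: s:F, u:F, x:F. ✗
x: successors {s, t, u, w, x}; not Diamond not p there: s:F, t:F, u:F, w:F, x:F. ✗
— 0 worlds.
For Diamond Diamond not p:
s: successors {s, t, w}; Diamond not p there: s:T, t:T, w:T. ✓
t: successors {s, t, w}; Diamond not p there: s:T, t:T, w:T. ✓
u: successors {t, x}; Diamond not p there: t:T, x:T. ✓
w: successors {s, u, x}; Diamond not p there: s:T, u:T, x:T. ✓
x: successors {s, t, u, w, x}; Diamond not p there: s:T, t:T, u:T, w:T, x:T. ✓
— 5 worlds.

0 and 5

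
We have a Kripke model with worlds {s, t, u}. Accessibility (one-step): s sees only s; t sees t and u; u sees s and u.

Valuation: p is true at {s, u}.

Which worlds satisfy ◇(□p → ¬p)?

{t}

s: successors {s}; □p → ¬p there: s:F. ✗
t: successors {t, u}; □p → ¬p there: t:T, u:F. ✓
u: successors {s, u}; □p → ¬p there: s:F, u:F. ✗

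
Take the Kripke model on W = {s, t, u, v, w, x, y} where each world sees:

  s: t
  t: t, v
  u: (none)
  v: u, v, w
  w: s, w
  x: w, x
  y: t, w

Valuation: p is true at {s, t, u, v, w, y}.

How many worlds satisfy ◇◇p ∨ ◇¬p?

6

s: ◇◇p is T, ◇¬p is F. ✓
t: ◇◇p is T, ◇¬p is F. ✓
u: ◇◇p is F, ◇¬p is F. ✗
v: ◇◇p is T, ◇¬p is F. ✓
w: ◇◇p is T, ◇¬p is F. ✓
x: ◇◇p is T, ◇¬p is T. ✓
y: ◇◇p is T, ◇¬p is F. ✓
Satisfying worlds: {s, t, v, w, x, y}.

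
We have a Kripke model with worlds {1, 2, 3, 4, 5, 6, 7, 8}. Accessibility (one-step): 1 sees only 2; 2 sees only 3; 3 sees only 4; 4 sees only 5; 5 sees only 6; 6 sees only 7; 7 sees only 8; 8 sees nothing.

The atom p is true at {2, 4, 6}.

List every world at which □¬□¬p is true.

{2, 4, 8}

1: successors {2}; ¬□¬p there: 2:F. ✗
2: successors {3}; ¬□¬p there: 3:T. ✓
3: successors {4}; ¬□¬p there: 4:F. ✗
4: successors {5}; ¬□¬p there: 5:T. ✓
5: successors {6}; ¬□¬p there: 6:F. ✗
6: successors {7}; ¬□¬p there: 7:F. ✗
7: successors {8}; ¬□¬p there: 8:F. ✗
8: no successors, so □¬□¬p holds vacuously. ✓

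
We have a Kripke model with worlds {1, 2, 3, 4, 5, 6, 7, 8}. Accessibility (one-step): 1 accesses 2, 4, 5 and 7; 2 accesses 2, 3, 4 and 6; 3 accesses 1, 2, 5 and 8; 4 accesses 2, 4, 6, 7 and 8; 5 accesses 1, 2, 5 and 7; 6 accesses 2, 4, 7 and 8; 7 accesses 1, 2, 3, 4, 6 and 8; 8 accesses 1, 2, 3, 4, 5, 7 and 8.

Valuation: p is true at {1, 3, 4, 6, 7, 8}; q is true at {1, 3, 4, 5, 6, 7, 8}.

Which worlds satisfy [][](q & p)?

1: successors {2, 4, 5, 7}; [](q & p) there: 2:F, 4:F, 5:F, 7:F. ✗
2: successors {2, 3, 4, 6}; [](q & p) there: 2:F, 3:F, 4:F, 6:F. ✗
3: successors {1, 2, 5, 8}; [](q & p) there: 1:F, 2:F, 5:F, 8:F. ✗
4: successors {2, 4, 6, 7, 8}; [](q & p) there: 2:F, 4:F, 6:F, 7:F, 8:F. ✗
5: successors {1, 2, 5, 7}; [](q & p) there: 1:F, 2:F, 5:F, 7:F. ✗
6: successors {2, 4, 7, 8}; [](q & p) there: 2:F, 4:F, 7:F, 8:F. ✗
7: successors {1, 2, 3, 4, 6, 8}; [](q & p) there: 1:F, 2:F, 3:F, 4:F, 6:F, 8:F. ✗
8: successors {1, 2, 3, 4, 5, 7, 8}; [](q & p) there: 1:F, 2:F, 3:F, 4:F, 5:F, 7:F, 8:F. ✗

∅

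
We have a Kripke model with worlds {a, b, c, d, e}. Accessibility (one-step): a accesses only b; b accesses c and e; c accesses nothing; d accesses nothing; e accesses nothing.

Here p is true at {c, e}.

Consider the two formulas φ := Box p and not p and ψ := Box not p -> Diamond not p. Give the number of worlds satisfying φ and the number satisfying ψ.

2 and 2

For Box p and not p:
a: Box p is F, not p is T. ✗
b: Box p is T, not p is T. ✓
c: Box p is T, not p is F. ✗
d: Box p is T, not p is T. ✓
e: Box p is T, not p is F. ✗
— 2 worlds.
For Box not p -> Diamond not p:
a: Box not p is T, Diamond not p is T. ✓
b: Box not p is F, Diamond not p is F. ✓
c: Box not p is T, Diamond not p is F. ✗
d: Box not p is T, Diamond not p is F. ✗
e: Box not p is T, Diamond not p is F. ✗
— 2 worlds.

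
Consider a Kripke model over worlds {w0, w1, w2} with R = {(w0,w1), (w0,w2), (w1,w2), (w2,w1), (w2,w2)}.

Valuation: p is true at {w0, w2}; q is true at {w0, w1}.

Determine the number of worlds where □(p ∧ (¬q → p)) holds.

w0: successors {w1, w2}; p ∧ (¬q → p) there: w1:F, w2:T. ✗
w1: successors {w2}; p ∧ (¬q → p) there: w2:T. ✓
w2: successors {w1, w2}; p ∧ (¬q → p) there: w1:F, w2:T. ✗
Satisfying worlds: {w1}.

1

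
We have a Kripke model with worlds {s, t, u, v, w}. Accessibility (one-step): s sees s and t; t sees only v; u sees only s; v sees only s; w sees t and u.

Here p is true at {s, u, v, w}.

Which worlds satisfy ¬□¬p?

{s, t, u, v, w}

s: □¬p is F. ✓
t: □¬p is F. ✓
u: □¬p is F. ✓
v: □¬p is F. ✓
w: □¬p is F. ✓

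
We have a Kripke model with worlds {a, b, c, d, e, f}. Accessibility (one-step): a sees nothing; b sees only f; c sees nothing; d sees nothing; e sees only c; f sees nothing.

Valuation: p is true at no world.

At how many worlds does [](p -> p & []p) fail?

a: no successors, so [](p -> p & []p) holds vacuously. ✓
b: successors {f}; p -> p & []p there: f:T. ✓
c: no successors, so [](p -> p & []p) holds vacuously. ✓
d: no successors, so [](p -> p & []p) holds vacuously. ✓
e: successors {c}; p -> p & []p there: c:T. ✓
f: no successors, so [](p -> p & []p) holds vacuously. ✓
Satisfying worlds: {a, b, c, d, e, f}.
So [](p -> p & []p) fails at the other 0 worlds.

0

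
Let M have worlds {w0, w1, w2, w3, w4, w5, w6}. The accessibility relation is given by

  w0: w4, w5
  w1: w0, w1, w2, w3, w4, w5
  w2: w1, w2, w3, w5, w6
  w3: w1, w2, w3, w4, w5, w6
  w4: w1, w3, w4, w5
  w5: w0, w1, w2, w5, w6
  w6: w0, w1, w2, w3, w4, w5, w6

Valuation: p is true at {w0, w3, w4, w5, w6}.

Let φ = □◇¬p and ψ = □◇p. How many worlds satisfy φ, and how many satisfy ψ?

4 and 7

For □◇¬p:
w0: successors {w4, w5}; ◇¬p there: w4:T, w5:T. ✓
w1: successors {w0, w1, w2, w3, w4, w5}; ◇¬p there: w0:F, w1:T, w2:T, w3:T, w4:T, w5:T. ✗
w2: successors {w1, w2, w3, w5, w6}; ◇¬p there: w1:T, w2:T, w3:T, w5:T, w6:T. ✓
w3: successors {w1, w2, w3, w4, w5, w6}; ◇¬p there: w1:T, w2:T, w3:T, w4:T, w5:T, w6:T. ✓
w4: successors {w1, w3, w4, w5}; ◇¬p there: w1:T, w3:T, w4:T, w5:T. ✓
w5: successors {w0, w1, w2, w5, w6}; ◇¬p there: w0:F, w1:T, w2:T, w5:T, w6:T. ✗
w6: successors {w0, w1, w2, w3, w4, w5, w6}; ◇¬p there: w0:F, w1:T, w2:T, w3:T, w4:T, w5:T, w6:T. ✗
— 4 worlds.
For □◇p:
w0: successors {w4, w5}; ◇p there: w4:T, w5:T. ✓
w1: successors {w0, w1, w2, w3, w4, w5}; ◇p there: w0:T, w1:T, w2:T, w3:T, w4:T, w5:T. ✓
w2: successors {w1, w2, w3, w5, w6}; ◇p there: w1:T, w2:T, w3:T, w5:T, w6:T. ✓
w3: successors {w1, w2, w3, w4, w5, w6}; ◇p there: w1:T, w2:T, w3:T, w4:T, w5:T, w6:T. ✓
w4: successors {w1, w3, w4, w5}; ◇p there: w1:T, w3:T, w4:T, w5:T. ✓
w5: successors {w0, w1, w2, w5, w6}; ◇p there: w0:T, w1:T, w2:T, w5:T, w6:T. ✓
w6: successors {w0, w1, w2, w3, w4, w5, w6}; ◇p there: w0:T, w1:T, w2:T, w3:T, w4:T, w5:T, w6:T. ✓
— 7 worlds.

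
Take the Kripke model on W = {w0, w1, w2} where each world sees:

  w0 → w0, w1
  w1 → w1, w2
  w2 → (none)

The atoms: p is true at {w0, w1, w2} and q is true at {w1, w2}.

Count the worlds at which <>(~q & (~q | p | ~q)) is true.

w0: successors {w0, w1}; ~q & (~q | p | ~q) there: w0:T, w1:F. ✓
w1: successors {w1, w2}; ~q & (~q | p | ~q) there: w1:F, w2:F. ✗
w2: no successors, so <>(~q & (~q | p | ~q)) fails. ✗
Satisfying worlds: {w0}.

1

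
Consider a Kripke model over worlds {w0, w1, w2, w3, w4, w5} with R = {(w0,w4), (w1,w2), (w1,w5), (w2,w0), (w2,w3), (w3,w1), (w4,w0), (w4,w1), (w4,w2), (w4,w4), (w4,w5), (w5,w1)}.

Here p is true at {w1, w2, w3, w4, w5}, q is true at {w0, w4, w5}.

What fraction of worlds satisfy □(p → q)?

1/6

w0: successors {w4}; p → q there: w4:T. ✓
w1: successors {w2, w5}; p → q there: w2:F, w5:T. ✗
w2: successors {w0, w3}; p → q there: w0:T, w3:F. ✗
w3: successors {w1}; p → q there: w1:F. ✗
w4: successors {w0, w1, w2, w4, w5}; p → q there: w0:T, w1:F, w2:F, w4:T, w5:T. ✗
w5: successors {w1}; p → q there: w1:F. ✗
That's 1 of 6 worlds, so 1/6.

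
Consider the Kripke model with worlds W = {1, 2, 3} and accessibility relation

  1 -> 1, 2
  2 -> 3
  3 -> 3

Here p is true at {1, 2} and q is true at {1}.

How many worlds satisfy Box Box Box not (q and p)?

2

1: successors {1, 2}; Box Box not (q and p) there: 1:F, 2:T. ✗
2: successors {3}; Box Box not (q and p) there: 3:T. ✓
3: successors {3}; Box Box not (q and p) there: 3:T. ✓
Satisfying worlds: {2, 3}.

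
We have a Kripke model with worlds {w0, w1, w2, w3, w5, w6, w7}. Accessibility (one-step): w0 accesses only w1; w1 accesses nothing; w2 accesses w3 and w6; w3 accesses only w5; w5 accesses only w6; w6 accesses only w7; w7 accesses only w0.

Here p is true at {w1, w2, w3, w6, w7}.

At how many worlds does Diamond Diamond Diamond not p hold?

2

w0: successors {w1}; Diamond Diamond not p there: w1:F. ✗
w1: no successors, so Diamond Diamond Diamond not p fails. ✗
w2: successors {w3, w6}; Diamond Diamond not p there: w3:F, w6:T. ✓
w3: successors {w5}; Diamond Diamond not p there: w5:F. ✗
w5: successors {w6}; Diamond Diamond not p there: w6:T. ✓
w6: successors {w7}; Diamond Diamond not p there: w7:F. ✗
w7: successors {w0}; Diamond Diamond not p there: w0:F. ✗
Satisfying worlds: {w2, w5}.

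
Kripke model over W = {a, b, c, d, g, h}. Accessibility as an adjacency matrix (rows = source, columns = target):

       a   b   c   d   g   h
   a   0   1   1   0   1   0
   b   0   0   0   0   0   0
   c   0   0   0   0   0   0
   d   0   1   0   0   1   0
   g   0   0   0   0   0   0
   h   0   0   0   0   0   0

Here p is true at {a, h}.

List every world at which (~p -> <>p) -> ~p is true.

a: ~p -> <>p is T, ~p is F. ✗
b: ~p -> <>p is F, ~p is T. ✓
c: ~p -> <>p is F, ~p is T. ✓
d: ~p -> <>p is F, ~p is T. ✓
g: ~p -> <>p is F, ~p is T. ✓
h: ~p -> <>p is T, ~p is F. ✗

{b, c, d, g}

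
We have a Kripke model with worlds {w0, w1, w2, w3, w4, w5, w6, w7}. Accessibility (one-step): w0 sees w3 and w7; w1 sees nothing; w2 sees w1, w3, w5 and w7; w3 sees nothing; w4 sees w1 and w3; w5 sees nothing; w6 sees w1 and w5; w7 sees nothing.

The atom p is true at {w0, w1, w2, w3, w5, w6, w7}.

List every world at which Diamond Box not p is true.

w0: successors {w3, w7}; Box not p there: w3:T, w7:T. ✓
w1: no successors, so Diamond Box not p fails. ✗
w2: successors {w1, w3, w5, w7}; Box not p there: w1:T, w3:T, w5:T, w7:T. ✓
w3: no successors, so Diamond Box not p fails. ✗
w4: successors {w1, w3}; Box not p there: w1:T, w3:T. ✓
w5: no successors, so Diamond Box not p fails. ✗
w6: successors {w1, w5}; Box not p there: w1:T, w5:T. ✓
w7: no successors, so Diamond Box not p fails. ✗

{w0, w2, w4, w6}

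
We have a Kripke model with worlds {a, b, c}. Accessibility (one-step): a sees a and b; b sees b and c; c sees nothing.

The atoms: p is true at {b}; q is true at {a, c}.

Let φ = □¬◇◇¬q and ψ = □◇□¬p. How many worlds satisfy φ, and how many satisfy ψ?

1 and 1

For □¬◇◇¬q:
a: successors {a, b}; ¬◇◇¬q there: a:F, b:F. ✗
b: successors {b, c}; ¬◇◇¬q there: b:F, c:T. ✗
c: no successors, so □¬◇◇¬q holds vacuously. ✓
— 1 world.
For □◇□¬p:
a: successors {a, b}; ◇□¬p there: a:F, b:T. ✗
b: successors {b, c}; ◇□¬p there: b:T, c:F. ✗
c: no successors, so □◇□¬p holds vacuously. ✓
— 1 world.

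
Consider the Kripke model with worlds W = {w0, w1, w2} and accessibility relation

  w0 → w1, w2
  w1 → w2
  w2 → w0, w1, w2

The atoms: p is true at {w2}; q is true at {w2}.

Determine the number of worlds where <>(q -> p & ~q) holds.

2

w0: successors {w1, w2}; q -> p & ~q there: w1:T, w2:F. ✓
w1: successors {w2}; q -> p & ~q there: w2:F. ✗
w2: successors {w0, w1, w2}; q -> p & ~q there: w0:T, w1:T, w2:F. ✓
Satisfying worlds: {w0, w2}.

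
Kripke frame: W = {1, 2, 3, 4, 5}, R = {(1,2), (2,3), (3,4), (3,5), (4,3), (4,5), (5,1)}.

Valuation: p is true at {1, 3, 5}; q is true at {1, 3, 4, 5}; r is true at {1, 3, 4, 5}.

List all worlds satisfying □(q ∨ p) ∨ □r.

1: □(q ∨ p) is F, □r is F. ✗
2: □(q ∨ p) is T, □r is T. ✓
3: □(q ∨ p) is T, □r is T. ✓
4: □(q ∨ p) is T, □r is T. ✓
5: □(q ∨ p) is T, □r is T. ✓

{2, 3, 4, 5}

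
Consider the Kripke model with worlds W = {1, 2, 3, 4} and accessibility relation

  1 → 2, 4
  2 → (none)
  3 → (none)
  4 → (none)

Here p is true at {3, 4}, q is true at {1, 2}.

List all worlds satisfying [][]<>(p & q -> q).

{1, 2, 3, 4}

1: successors {2, 4}; []<>(p & q -> q) there: 2:T, 4:T. ✓
2: no successors, so [][]<>(p & q -> q) holds vacuously. ✓
3: no successors, so [][]<>(p & q -> q) holds vacuously. ✓
4: no successors, so [][]<>(p & q -> q) holds vacuously. ✓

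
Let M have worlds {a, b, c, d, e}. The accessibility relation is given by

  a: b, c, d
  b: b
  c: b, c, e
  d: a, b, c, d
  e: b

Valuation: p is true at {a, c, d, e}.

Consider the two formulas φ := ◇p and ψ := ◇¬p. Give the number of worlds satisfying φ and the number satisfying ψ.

3 and 5

For ◇p:
a: successors {b, c, d}; p there: b:F, c:T, d:T. ✓
b: successors {b}; p there: b:F. ✗
c: successors {b, c, e}; p there: b:F, c:T, e:T. ✓
d: successors {a, b, c, d}; p there: a:T, b:F, c:T, d:T. ✓
e: successors {b}; p there: b:F. ✗
— 3 worlds.
For ◇¬p:
a: successors {b, c, d}; ¬p there: b:T, c:F, d:F. ✓
b: successors {b}; ¬p there: b:T. ✓
c: successors {b, c, e}; ¬p there: b:T, c:F, e:F. ✓
d: successors {a, b, c, d}; ¬p there: a:F, b:T, c:F, d:F. ✓
e: successors {b}; ¬p there: b:T. ✓
— 5 worlds.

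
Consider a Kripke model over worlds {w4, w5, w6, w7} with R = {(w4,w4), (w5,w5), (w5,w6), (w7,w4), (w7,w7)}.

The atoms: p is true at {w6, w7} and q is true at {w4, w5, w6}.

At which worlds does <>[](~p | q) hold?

{w4, w5, w7}

w4: successors {w4}; [](~p | q) there: w4:T. ✓
w5: successors {w5, w6}; [](~p | q) there: w5:T, w6:T. ✓
w6: no successors, so <>[](~p | q) fails. ✗
w7: successors {w4, w7}; [](~p | q) there: w4:T, w7:F. ✓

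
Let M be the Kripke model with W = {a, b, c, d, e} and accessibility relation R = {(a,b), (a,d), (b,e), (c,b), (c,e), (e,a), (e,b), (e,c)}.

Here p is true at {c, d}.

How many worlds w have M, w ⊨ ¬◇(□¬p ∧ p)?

a: ◇(□¬p ∧ p) is T. ✗
b: ◇(□¬p ∧ p) is F. ✓
c: ◇(□¬p ∧ p) is F. ✓
d: ◇(□¬p ∧ p) is F. ✓
e: ◇(□¬p ∧ p) is T. ✗
Satisfying worlds: {b, c, d}.

3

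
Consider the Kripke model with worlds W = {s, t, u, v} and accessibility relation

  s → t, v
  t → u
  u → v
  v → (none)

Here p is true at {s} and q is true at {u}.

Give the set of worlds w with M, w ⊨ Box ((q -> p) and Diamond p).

s: successors {t, v}; (q -> p) and Diamond p there: t:F, v:F. ✗
t: successors {u}; (q -> p) and Diamond p there: u:F. ✗
u: successors {v}; (q -> p) and Diamond p there: v:F. ✗
v: no successors, so Box ((q -> p) and Diamond p) holds vacuously. ✓

{v}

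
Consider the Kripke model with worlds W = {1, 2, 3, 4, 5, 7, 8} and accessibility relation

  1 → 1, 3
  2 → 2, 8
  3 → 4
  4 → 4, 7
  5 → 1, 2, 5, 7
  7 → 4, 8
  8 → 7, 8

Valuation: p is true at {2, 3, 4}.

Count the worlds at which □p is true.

1: successors {1, 3}; p there: 1:F, 3:T. ✗
2: successors {2, 8}; p there: 2:T, 8:F. ✗
3: successors {4}; p there: 4:T. ✓
4: successors {4, 7}; p there: 4:T, 7:F. ✗
5: successors {1, 2, 5, 7}; p there: 1:F, 2:T, 5:F, 7:F. ✗
7: successors {4, 8}; p there: 4:T, 8:F. ✗
8: successors {7, 8}; p there: 7:F, 8:F. ✗
Satisfying worlds: {3}.

1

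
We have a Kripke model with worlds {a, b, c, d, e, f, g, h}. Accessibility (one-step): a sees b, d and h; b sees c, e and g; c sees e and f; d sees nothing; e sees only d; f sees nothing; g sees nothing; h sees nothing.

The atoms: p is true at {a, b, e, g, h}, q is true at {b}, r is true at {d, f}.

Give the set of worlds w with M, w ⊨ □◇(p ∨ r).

a: successors {b, d, h}; ◇(p ∨ r) there: b:T, d:F, h:F. ✗
b: successors {c, e, g}; ◇(p ∨ r) there: c:T, e:T, g:F. ✗
c: successors {e, f}; ◇(p ∨ r) there: e:T, f:F. ✗
d: no successors, so □◇(p ∨ r) holds vacuously. ✓
e: successors {d}; ◇(p ∨ r) there: d:F. ✗
f: no successors, so □◇(p ∨ r) holds vacuously. ✓
g: no successors, so □◇(p ∨ r) holds vacuously. ✓
h: no successors, so □◇(p ∨ r) holds vacuously. ✓

{d, f, g, h}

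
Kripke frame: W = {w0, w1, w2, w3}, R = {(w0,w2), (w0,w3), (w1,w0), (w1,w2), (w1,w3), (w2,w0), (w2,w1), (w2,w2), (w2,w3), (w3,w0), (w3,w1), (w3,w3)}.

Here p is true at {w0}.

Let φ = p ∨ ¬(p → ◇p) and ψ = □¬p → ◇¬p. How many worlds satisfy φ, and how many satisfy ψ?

For p ∨ ¬(p → ◇p):
w0: p is T, ¬(p → ◇p) is T. ✓
w1: p is F, ¬(p → ◇p) is F. ✗
w2: p is F, ¬(p → ◇p) is F. ✗
w3: p is F, ¬(p → ◇p) is F. ✗
— 1 world.
For □¬p → ◇¬p:
w0: □¬p is T, ◇¬p is T. ✓
w1: □¬p is F, ◇¬p is T. ✓
w2: □¬p is F, ◇¬p is T. ✓
w3: □¬p is F, ◇¬p is T. ✓
— 4 worlds.

1 and 4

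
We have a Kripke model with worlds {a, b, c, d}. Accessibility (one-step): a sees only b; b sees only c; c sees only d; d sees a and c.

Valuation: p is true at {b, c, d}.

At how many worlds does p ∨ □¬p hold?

a: p is F, □¬p is F. ✗
b: p is T, □¬p is F. ✓
c: p is T, □¬p is F. ✓
d: p is T, □¬p is F. ✓
Satisfying worlds: {b, c, d}.

3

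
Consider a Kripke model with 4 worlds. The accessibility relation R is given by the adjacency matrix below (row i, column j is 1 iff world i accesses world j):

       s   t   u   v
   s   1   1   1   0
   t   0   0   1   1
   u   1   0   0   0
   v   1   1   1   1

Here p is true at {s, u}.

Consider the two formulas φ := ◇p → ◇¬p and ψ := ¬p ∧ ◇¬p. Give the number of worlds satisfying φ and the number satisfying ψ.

For ◇p → ◇¬p:
s: ◇p is T, ◇¬p is T. ✓
t: ◇p is T, ◇¬p is T. ✓
u: ◇p is T, ◇¬p is F. ✗
v: ◇p is T, ◇¬p is T. ✓
— 3 worlds.
For ¬p ∧ ◇¬p:
s: ¬p is F, ◇¬p is T. ✗
t: ¬p is T, ◇¬p is T. ✓
u: ¬p is F, ◇¬p is F. ✗
v: ¬p is T, ◇¬p is T. ✓
— 2 worlds.

3 and 2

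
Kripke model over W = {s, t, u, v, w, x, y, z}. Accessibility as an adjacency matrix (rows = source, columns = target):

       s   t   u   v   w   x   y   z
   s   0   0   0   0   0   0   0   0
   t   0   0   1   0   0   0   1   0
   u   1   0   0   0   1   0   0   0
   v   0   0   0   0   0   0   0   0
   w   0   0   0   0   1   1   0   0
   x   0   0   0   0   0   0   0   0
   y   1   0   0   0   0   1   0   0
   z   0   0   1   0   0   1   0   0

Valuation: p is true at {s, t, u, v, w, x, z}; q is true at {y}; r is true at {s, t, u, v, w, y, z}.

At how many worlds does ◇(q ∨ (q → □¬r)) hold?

s: no successors, so ◇(q ∨ (q → □¬r)) fails. ✗
t: successors {u, y}; q ∨ (q → □¬r) there: u:T, y:T. ✓
u: successors {s, w}; q ∨ (q → □¬r) there: s:T, w:T. ✓
v: no successors, so ◇(q ∨ (q → □¬r)) fails. ✗
w: successors {w, x}; q ∨ (q → □¬r) there: w:T, x:T. ✓
x: no successors, so ◇(q ∨ (q → □¬r)) fails. ✗
y: successors {s, x}; q ∨ (q → □¬r) there: s:T, x:T. ✓
z: successors {u, x}; q ∨ (q → □¬r) there: u:T, x:T. ✓
Satisfying worlds: {t, u, w, y, z}.

5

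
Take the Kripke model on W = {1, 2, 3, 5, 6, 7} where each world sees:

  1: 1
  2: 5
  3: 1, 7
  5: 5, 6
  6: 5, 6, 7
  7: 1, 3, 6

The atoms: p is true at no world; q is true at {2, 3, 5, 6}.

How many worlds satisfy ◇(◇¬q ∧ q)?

3

1: successors {1}; ◇¬q ∧ q there: 1:F. ✗
2: successors {5}; ◇¬q ∧ q there: 5:F. ✗
3: successors {1, 7}; ◇¬q ∧ q there: 1:F, 7:F. ✗
5: successors {5, 6}; ◇¬q ∧ q there: 5:F, 6:T. ✓
6: successors {5, 6, 7}; ◇¬q ∧ q there: 5:F, 6:T, 7:F. ✓
7: successors {1, 3, 6}; ◇¬q ∧ q there: 1:F, 3:T, 6:T. ✓
Satisfying worlds: {5, 6, 7}.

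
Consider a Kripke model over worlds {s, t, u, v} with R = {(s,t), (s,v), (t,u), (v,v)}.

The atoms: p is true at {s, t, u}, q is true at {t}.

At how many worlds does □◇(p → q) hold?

s: successors {t, v}; ◇(p → q) there: t:F, v:T. ✗
t: successors {u}; ◇(p → q) there: u:F. ✗
u: no successors, so □◇(p → q) holds vacuously. ✓
v: successors {v}; ◇(p → q) there: v:T. ✓
Satisfying worlds: {u, v}.

2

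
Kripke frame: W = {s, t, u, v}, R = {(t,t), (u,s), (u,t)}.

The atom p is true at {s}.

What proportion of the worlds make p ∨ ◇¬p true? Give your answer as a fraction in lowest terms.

s: p is T, ◇¬p is F. ✓
t: p is F, ◇¬p is T. ✓
u: p is F, ◇¬p is T. ✓
v: p is F, ◇¬p is F. ✗
That's 3 of 4 worlds, so 3/4.

3/4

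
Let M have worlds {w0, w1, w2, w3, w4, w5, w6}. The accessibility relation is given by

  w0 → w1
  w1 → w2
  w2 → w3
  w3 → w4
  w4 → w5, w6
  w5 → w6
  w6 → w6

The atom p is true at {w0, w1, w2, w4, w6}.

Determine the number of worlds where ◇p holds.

6

w0: successors {w1}; p there: w1:T. ✓
w1: successors {w2}; p there: w2:T. ✓
w2: successors {w3}; p there: w3:F. ✗
w3: successors {w4}; p there: w4:T. ✓
w4: successors {w5, w6}; p there: w5:F, w6:T. ✓
w5: successors {w6}; p there: w6:T. ✓
w6: successors {w6}; p there: w6:T. ✓
Satisfying worlds: {w0, w1, w3, w4, w5, w6}.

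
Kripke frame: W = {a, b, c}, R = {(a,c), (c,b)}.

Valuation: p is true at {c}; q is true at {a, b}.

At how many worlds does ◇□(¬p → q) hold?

2

a: successors {c}; □(¬p → q) there: c:T. ✓
b: no successors, so ◇□(¬p → q) fails. ✗
c: successors {b}; □(¬p → q) there: b:T. ✓
Satisfying worlds: {a, c}.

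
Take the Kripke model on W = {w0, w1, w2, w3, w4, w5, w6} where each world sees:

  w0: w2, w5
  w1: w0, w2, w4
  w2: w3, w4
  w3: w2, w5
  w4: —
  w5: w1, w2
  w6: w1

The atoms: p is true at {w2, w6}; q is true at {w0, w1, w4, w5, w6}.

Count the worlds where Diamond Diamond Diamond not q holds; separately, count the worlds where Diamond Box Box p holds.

6 and 2

For Diamond Diamond Diamond not q:
w0: successors {w2, w5}; Diamond Diamond not q there: w2:T, w5:T. ✓
w1: successors {w0, w2, w4}; Diamond Diamond not q there: w0:T, w2:T, w4:F. ✓
w2: successors {w3, w4}; Diamond Diamond not q there: w3:T, w4:F. ✓
w3: successors {w2, w5}; Diamond Diamond not q there: w2:T, w5:T. ✓
w4: no successors, so Diamond Diamond Diamond not q fails. ✗
w5: successors {w1, w2}; Diamond Diamond not q there: w1:T, w2:T. ✓
w6: successors {w1}; Diamond Diamond not q there: w1:T. ✓
— 6 worlds.
For Diamond Box Box p:
w0: successors {w2, w5}; Box Box p there: w2:F, w5:F. ✗
w1: successors {w0, w2, w4}; Box Box p there: w0:F, w2:F, w4:T. ✓
w2: successors {w3, w4}; Box Box p there: w3:F, w4:T. ✓
w3: successors {w2, w5}; Box Box p there: w2:F, w5:F. ✗
w4: no successors, so Diamond Box Box p fails. ✗
w5: successors {w1, w2}; Box Box p there: w1:F, w2:F. ✗
w6: successors {w1}; Box Box p there: w1:F. ✗
— 2 worlds.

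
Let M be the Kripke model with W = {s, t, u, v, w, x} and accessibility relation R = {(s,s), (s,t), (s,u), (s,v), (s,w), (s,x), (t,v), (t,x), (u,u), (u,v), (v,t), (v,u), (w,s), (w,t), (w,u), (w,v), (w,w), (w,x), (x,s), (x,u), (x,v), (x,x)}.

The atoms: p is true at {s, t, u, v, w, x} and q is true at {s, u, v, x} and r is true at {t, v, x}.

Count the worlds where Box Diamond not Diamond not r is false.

s: successors {s, t, u, v, w, x}; Diamond not Diamond not r there: s:T, t:F, u:F, v:T, w:T, x:F. ✗
t: successors {v, x}; Diamond not Diamond not r there: v:T, x:F. ✗
u: successors {u, v}; Diamond not Diamond not r there: u:F, v:T. ✗
v: successors {t, u}; Diamond not Diamond not r there: t:F, u:F. ✗
w: successors {s, t, u, v, w, x}; Diamond not Diamond not r there: s:T, t:F, u:F, v:T, w:T, x:F. ✗
x: successors {s, u, v, x}; Diamond not Diamond not r there: s:T, u:F, v:T, x:F. ✗
Satisfying worlds: ∅.
So Box Diamond not Diamond not r fails at the other 6 worlds.

6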